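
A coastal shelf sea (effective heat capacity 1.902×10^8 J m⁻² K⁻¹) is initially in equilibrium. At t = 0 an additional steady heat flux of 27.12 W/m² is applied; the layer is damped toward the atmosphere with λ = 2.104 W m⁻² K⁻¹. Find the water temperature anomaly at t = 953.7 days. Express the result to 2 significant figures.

Areal heat capacity C = 1.902×10^8 J m⁻² K⁻¹ (given).
τ = C / λ = 1.90×10^8 / 2.104 = 9.04×10^7 s.
Equilibrium anomaly ΔT_eq = F / λ = 27.12 / 2.104 = 12.9 K.
t = 953.7 days = 8.24×10^7 s, so t/τ = 0.912.
ΔT(t) = ΔT_eq (1 − e^(−t/τ)) = 12.9 × (1 − e^−0.912) = 7.71 K.

7.7 K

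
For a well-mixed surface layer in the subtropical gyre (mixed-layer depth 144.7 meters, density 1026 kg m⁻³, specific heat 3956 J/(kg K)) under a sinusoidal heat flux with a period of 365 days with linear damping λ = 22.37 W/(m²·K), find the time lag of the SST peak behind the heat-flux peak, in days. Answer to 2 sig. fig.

80 days

Areal heat capacity C = ρ c_p D = 1026 × 3956 × 144.7 = 5.87×10^8 J/(m^2 K).
ω = 2π / 3.15×10^7 s = 1.99×10^-7 s⁻¹.
Phase lag φ = arctan(Cω/λ) = arctan(117/22.37) = 1.38 rad.
Time lag = φ / ω = 1.38 / 1.99×10^-7 = 6.94×10^6 s = 80.3 days.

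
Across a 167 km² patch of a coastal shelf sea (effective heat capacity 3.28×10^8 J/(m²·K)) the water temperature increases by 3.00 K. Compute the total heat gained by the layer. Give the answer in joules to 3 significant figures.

1.64×10^17 J

Areal heat capacity C = 3.28×10^8 J/(m²·K) (given).
Heat per unit area: q = C ΔT = 3.28×10^8 × 3.00 = 9.84×10^8 J/m².
Total heat: Q = q × A = 9.84×10^8 × (167 × 10⁶ m²) = 1.64×10^17 J.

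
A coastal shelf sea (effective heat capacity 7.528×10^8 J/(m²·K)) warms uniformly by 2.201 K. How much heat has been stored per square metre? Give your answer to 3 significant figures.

Areal heat capacity C = 7.528×10^8 J/(m²·K) (given).
ΔQ = C ΔT = 7.53×10^8 × 2.201 = 1.66×10^9 J/m².

1.66×10^9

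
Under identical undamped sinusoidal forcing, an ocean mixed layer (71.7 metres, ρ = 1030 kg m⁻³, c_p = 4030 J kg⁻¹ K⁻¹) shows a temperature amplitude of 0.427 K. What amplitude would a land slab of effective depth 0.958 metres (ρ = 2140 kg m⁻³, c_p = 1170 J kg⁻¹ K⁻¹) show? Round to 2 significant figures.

53 K

C_ocean = 2.98×10^8 J/(m²·K); C_land = 2.40×10^6 J/(m²·K).
A ∝ 1/C ⇒ A_land = A_ocean × C_ocean/C_land = 0.427 × 124 = 53.0 K.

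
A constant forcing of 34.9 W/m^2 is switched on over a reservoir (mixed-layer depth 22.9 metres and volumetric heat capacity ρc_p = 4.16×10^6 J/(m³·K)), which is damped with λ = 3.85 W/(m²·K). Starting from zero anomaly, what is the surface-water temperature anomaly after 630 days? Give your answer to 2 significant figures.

8.1 K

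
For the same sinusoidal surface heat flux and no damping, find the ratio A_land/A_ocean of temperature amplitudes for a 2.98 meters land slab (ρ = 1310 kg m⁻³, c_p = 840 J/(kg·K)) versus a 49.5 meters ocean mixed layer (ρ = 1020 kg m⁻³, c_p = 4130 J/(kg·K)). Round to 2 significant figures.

64

C_ocean = 1020 × 4130 × 49.5 = 2.09×10^8 J/(m²·K).
C_land = 1310 × 840 × 2.98 = 3.28×10^6 J/(m²·K).
Undamped amplitude ∝ 1/C, so A_land/A_ocean = C_ocean/C_land = 63.6.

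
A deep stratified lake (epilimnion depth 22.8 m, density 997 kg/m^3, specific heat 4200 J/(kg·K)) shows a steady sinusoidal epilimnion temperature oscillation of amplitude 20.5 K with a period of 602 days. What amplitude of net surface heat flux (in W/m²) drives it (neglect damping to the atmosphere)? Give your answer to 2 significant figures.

240

Areal heat capacity C = ρ c_p D = 997 × 4200 × 22.8 = 9.55×10^7 J/(m^2 K).
ω = 2π / 5.20×10^7 s = 1.21×10^-7 s⁻¹.
Cω = 9.55×10^7 × 1.21×10^-7 = 11.5 W/(m²·K).
F₀ = A × Cω = 20.5 × 11.5 = 236 W/m².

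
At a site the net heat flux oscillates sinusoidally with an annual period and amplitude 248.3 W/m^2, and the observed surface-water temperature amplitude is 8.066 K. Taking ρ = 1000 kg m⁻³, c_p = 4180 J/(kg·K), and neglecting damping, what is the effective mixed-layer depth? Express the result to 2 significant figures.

37 m

ω = 2π / 3.15×10^7 s = 1.99×10^-7 s⁻¹.
Required C = F₀ / (A ω) = 248.3 / (8.066 × 1.99×10^-7) = 1.55×10^8 J/(m²·K).
D = C / (ρ c_p) = 1.55×10^8 / (1000 × 4180) = 37.0 m.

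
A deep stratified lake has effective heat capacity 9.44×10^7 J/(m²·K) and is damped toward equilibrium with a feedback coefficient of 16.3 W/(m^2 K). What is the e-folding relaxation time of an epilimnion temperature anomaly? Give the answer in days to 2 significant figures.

Areal heat capacity C = 9.44×10^7 J/(m²·K) (given).
Relaxation time τ = C / λ = 9.44×10^7 / 16.3 = 5.79×10^6 s.
In days: 5.79×10^6 s / (86400 s/day) = 67.0 days.

67 days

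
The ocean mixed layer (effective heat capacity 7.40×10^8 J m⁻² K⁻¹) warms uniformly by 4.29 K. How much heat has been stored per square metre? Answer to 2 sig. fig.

Areal heat capacity C = 7.40×10^8 J m⁻² K⁻¹ (given).
ΔQ = C ΔT = 7.40×10^8 × 4.29 = 3.17×10^9 J/m².

3.2×10^9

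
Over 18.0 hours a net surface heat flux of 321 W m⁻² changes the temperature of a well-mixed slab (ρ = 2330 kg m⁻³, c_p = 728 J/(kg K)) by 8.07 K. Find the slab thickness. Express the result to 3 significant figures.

Heat input Q = F Δt = 321 × 64800 s = 2.08×10^7 J/m².
Required areal heat capacity C = Q / ΔT = 2.58×10^6 J/(m²·K).
Depth D = C / (ρ c_p) = 2.58×10^6 / (2330 × 728) = 1.52 m.

1.52 m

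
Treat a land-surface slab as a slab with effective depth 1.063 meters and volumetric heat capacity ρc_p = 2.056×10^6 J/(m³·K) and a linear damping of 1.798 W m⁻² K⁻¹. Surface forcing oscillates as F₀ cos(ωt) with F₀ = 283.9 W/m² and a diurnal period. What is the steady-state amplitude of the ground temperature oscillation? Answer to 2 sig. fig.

1.8 K

Areal heat capacity C = ρc_p × D = 2.056×10^6 × 1.063 = 2.19×10^6 J/(m^2 K).
Angular frequency ω = 2π / T = 2π / 86400 s = 7.27×10^-5 s⁻¹.
√((Cω)² + λ²) = √((159)² + 1.798²) = 159 W/(m²·K).
Amplitude A = F₀ / √((Cω)²+λ²) = 283.9 / 159 = 1.79 K.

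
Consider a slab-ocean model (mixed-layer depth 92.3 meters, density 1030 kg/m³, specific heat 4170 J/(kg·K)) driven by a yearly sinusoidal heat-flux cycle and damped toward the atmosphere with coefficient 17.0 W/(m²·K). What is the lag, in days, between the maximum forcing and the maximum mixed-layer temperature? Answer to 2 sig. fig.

79 days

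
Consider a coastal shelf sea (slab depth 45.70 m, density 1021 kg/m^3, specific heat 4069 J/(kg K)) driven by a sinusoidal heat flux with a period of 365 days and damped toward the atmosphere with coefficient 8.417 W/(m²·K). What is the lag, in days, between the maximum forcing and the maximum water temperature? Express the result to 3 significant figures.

Areal heat capacity C = ρ c_p D = 1021 × 4069 × 45.70 = 1.90×10^8 J/(m²·K).
ω = 2π / 3.15×10^7 s = 1.99×10^-7 s⁻¹.
Phase lag φ = arctan(Cω/λ) = arctan(37.8/8.417) = 1.35 rad.
Time lag = φ / ω = 1.35 / 1.99×10^-7 = 6.79×10^6 s = 78.5 days.

78.5 days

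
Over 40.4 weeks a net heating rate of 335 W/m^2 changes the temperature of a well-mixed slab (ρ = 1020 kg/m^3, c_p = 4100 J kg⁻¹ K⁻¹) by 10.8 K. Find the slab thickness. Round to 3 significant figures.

Heat input Q = F Δt = 335 × 2.44×10^7 s = 8.19×10^9 J/m².
Required areal heat capacity C = Q / ΔT = 7.58×10^8 J/(m²·K).
Depth D = C / (ρ c_p) = 7.58×10^8 / (1020 × 4100) = 181 m.

181 m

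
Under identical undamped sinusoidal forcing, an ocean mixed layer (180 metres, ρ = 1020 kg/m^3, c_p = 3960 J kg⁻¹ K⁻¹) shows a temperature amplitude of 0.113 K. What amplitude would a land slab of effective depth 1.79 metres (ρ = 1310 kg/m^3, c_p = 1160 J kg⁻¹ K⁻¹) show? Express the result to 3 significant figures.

30.2 K

C_ocean = 7.27×10^8 J/(m²·K); C_land = 2.72×10^6 J/(m²·K).
A ∝ 1/C ⇒ A_land = A_ocean × C_ocean/C_land = 0.113 × 267 = 30.2 K.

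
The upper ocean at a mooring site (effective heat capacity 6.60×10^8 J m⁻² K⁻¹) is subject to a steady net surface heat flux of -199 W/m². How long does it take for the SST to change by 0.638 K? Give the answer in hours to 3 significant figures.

Areal heat capacity C = 6.60×10^8 J m⁻² K⁻¹ (given).
Time required: Δt = C ΔT / F = 6.60×10^8 × -0.638 / -199 = 2.12×10^6 s.
In hours: 2.12×10^6 s / (3600 s/hour) = 588 hours.

588 hours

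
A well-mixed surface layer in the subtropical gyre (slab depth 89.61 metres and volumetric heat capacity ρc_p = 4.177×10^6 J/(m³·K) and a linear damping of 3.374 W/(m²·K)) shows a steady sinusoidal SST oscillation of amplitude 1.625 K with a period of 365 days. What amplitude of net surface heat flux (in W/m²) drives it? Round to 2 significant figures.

120

Areal heat capacity C = ρc_p × D = 4.177×10^6 × 89.61 = 3.74×10^8 J m⁻² K⁻¹.
ω = 2π / 3.15×10^7 s = 1.99×10^-7 s⁻¹.
√((Cω)² + λ²) = √((74.6)² + 3.374²) = 74.7 W/(m²·K).
F₀ = A × √((Cω)²+λ²) = 1.625 × 74.7 = 121 W/m².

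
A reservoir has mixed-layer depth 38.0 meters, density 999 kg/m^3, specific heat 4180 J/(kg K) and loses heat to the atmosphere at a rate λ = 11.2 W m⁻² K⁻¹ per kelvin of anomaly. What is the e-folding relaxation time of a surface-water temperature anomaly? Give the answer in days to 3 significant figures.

Areal heat capacity C = ρ c_p D = 999 × 4180 × 38.0 = 1.59×10^8 J/(m²·K).
Relaxation time τ = C / λ = 1.59×10^8 / 11.2 = 1.42×10^7 s.
In days: 1.42×10^7 s / (86400 s/day) = 164 days.

164 days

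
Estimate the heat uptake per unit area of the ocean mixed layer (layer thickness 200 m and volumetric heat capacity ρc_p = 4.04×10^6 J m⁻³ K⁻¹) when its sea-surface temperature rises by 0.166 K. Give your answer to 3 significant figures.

1.34×10^8

Areal heat capacity C = ρc_p × D = 4.04×10^6 × 200 = 8.08×10^8 J/(m²·K).
ΔQ = C ΔT = 8.08×10^8 × 0.166 = 1.34×10^8 J/m².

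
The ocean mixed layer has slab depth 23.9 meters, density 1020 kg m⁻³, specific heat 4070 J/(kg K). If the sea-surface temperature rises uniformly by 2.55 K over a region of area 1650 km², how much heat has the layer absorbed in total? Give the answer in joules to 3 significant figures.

4.17×10^17 J

Areal heat capacity C = ρ c_p D = 1020 × 4070 × 23.9 = 9.92×10^7 J m⁻² K⁻¹.
Heat per unit area: q = C ΔT = 9.92×10^7 × 2.55 = 2.53×10^8 J/m².
Total heat: Q = q × A = 2.53×10^8 × (1650 × 10⁶ m²) = 4.17×10^17 J.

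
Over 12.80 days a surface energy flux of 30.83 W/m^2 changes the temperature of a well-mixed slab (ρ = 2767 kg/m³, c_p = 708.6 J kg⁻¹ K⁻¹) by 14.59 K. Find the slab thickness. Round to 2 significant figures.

Heat input Q = F Δt = 30.83 × 1.11×10^6 s = 3.41×10^7 J/m².
Required areal heat capacity C = Q / ΔT = 2.34×10^6 J/(m²·K).
Depth D = C / (ρ c_p) = 2.34×10^6 / (2767 × 708.6) = 1.19 m.

1.2 m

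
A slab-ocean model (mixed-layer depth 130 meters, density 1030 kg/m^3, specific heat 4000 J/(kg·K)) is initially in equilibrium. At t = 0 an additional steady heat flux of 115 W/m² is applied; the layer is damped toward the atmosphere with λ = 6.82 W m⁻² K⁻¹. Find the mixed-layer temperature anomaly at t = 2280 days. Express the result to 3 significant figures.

15.5 K

Areal heat capacity C = ρ c_p D = 1030 × 4000 × 130 = 5.36×10^8 J m⁻² K⁻¹.
τ = C / λ = 5.36×10^8 / 6.82 = 7.85×10^7 s.
Equilibrium anomaly ΔT_eq = F / λ = 115 / 6.82 = 16.9 K.
t = 2280 days = 1.97×10^8 s, so t/τ = 2.51.
ΔT(t) = ΔT_eq (1 − e^(−t/τ)) = 16.9 × (1 − e^−2.51) = 15.5 K.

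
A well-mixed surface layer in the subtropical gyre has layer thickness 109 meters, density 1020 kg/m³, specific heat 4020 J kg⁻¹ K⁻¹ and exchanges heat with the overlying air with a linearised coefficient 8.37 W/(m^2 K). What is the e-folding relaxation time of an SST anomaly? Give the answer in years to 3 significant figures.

Areal heat capacity C = ρ c_p D = 1020 × 4020 × 109 = 4.47×10^8 J/(m^2 K).
Relaxation time τ = C / λ = 4.47×10^8 / 8.37 = 5.34×10^7 s.
In years: 5.34×10^7 s / (3.156×10^7 s/year) = 1.69 years.

1.69 years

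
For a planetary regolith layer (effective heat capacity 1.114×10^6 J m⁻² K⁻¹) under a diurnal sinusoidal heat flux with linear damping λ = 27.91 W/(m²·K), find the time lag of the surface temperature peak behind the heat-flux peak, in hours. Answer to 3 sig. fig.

Areal heat capacity C = 1.114×10^6 J m⁻² K⁻¹ (given).
ω = 2π / 86400 s = 7.27×10^-5 s⁻¹.
Phase lag φ = arctan(Cω/λ) = arctan(81.0/27.91) = 1.24 rad.
Time lag = φ / ω = 1.24 / 7.27×10^-5 = 17000 s = 4.73 hours.

4.73 hours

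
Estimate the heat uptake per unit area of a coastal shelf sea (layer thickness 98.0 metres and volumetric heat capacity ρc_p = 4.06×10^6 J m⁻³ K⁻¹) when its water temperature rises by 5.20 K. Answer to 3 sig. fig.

2.07×10^9

Areal heat capacity C = ρc_p × D = 4.06×10^6 × 98.0 = 3.98×10^8 J/(m^2 K).
ΔQ = C ΔT = 3.98×10^8 × 5.20 = 2.07×10^9 J/m².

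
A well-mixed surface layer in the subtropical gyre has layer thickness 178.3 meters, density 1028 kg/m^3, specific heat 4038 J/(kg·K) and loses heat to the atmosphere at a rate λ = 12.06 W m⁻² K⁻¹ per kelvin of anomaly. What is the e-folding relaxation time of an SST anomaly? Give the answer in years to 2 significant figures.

1.9 years

Areal heat capacity C = ρ c_p D = 1028 × 4038 × 178.3 = 7.40×10^8 J/(m^2 K).
Relaxation time τ = C / λ = 7.40×10^8 / 12.06 = 6.14×10^7 s.
In years: 6.14×10^7 s / (3.156×10^7 s/year) = 1.94 years.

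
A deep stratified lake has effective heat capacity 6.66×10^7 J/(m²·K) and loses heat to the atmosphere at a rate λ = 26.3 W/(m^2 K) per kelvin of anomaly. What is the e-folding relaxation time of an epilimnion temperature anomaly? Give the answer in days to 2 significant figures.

Areal heat capacity C = 6.66×10^7 J/(m²·K) (given).
Relaxation time τ = C / λ = 6.66×10^7 / 26.3 = 2.53×10^6 s.
In days: 2.53×10^6 s / (86400 s/day) = 29.3 days.

29 days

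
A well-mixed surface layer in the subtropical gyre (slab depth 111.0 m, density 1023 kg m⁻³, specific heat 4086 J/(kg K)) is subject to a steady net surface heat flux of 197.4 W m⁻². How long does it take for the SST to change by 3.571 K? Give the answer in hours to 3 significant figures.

Areal heat capacity C = ρ c_p D = 1023 × 4086 × 111.0 = 4.64×10^8 J/(m²·K).
Time required: Δt = C ΔT / F = 4.64×10^8 × 3.571 / 197.4 = 8.39×10^6 s.
In hours: 8.39×10^6 s / (3600 s/hour) = 2330 hours.

2330 hours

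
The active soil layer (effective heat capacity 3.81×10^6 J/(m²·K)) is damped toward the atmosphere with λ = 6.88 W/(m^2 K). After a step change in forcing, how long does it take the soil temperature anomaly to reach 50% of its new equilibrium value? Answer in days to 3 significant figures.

Areal heat capacity C = 3.81×10^6 J/(m²·K) (given).
τ = C / λ = 3.81×10^6 / 6.88 = 5.54×10^5 s.
Fraction reached: 1 − e^(−t/τ) = 0.50 ⇒ t = −τ ln(1 − 0.50) = τ × 0.693.
t = 3.84×10^5 s = 4.44 days.

4.44 days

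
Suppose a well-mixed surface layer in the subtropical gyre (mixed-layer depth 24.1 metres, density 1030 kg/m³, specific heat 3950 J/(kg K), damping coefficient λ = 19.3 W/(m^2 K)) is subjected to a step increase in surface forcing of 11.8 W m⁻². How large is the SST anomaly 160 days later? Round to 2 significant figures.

Areal heat capacity C = ρ c_p D = 1030 × 3950 × 24.1 = 9.81×10^7 J m⁻² K⁻¹.
τ = C / λ = 9.81×10^7 / 19.3 = 5.08×10^6 s.
Equilibrium anomaly ΔT_eq = F / λ = 11.8 / 19.3 = 0.611 K.
t = 160 days = 1.38×10^7 s, so t/τ = 2.72.
ΔT(t) = ΔT_eq (1 − e^(−t/τ)) = 0.611 × (1 − e^−2.72) = 0.571 K.

0.57 K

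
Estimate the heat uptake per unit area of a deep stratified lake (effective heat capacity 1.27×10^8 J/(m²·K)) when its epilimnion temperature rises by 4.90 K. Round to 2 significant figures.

6.2×10^8

Areal heat capacity C = 1.27×10^8 J/(m²·K) (given).
ΔQ = C ΔT = 1.27×10^8 × 4.90 = 6.22×10^8 J/m².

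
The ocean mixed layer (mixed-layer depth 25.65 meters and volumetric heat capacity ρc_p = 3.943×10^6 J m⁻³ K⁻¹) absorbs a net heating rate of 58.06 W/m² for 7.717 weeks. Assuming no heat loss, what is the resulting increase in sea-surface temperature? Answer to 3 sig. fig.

2.68 K

Areal heat capacity C = ρc_p × D = 3.943×10^6 × 25.65 = 1.01×10^8 J/(m²·K).
Net heat input Q = F Δt = 58.06 × (7.717 weeks × 6.048×10^5 s/week) = 2.71×10^8 J/m².
ΔT = Q / C = 2.71×10^8 / 1.01×10^8 = 2.68 K.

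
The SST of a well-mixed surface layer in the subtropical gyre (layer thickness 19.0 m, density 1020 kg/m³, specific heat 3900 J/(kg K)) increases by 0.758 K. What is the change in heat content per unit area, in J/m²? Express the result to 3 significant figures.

Areal heat capacity C = ρ c_p D = 1020 × 3900 × 19.0 = 7.56×10^7 J m⁻² K⁻¹.
ΔQ = C ΔT = 7.56×10^7 × 0.758 = 5.73×10^7 J/m².

5.73×10^7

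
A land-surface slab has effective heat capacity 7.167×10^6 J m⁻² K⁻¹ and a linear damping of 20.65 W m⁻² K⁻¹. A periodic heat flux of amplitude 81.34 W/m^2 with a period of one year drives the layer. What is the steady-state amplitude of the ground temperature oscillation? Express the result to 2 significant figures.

3.9 K

Areal heat capacity C = 7.167×10^6 J m⁻² K⁻¹ (given).
Angular frequency ω = 2π / T = 2π / 3.15×10^7 s = 1.99×10^-7 s⁻¹.
√((Cω)² + λ²) = √((1.43)² + 20.65²) = 20.7 W/(m²·K).
Amplitude A = F₀ / √((Cω)²+λ²) = 81.34 / 20.7 = 3.93 K.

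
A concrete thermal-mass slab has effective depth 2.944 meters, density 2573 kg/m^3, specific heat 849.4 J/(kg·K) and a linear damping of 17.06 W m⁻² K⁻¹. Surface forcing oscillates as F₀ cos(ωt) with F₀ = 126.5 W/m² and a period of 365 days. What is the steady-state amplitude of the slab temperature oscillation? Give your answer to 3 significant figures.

7.39 K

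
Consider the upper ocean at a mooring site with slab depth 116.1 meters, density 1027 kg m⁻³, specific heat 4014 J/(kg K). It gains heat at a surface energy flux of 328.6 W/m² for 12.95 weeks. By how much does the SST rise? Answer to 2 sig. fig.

5.4 K

Areal heat capacity C = ρ c_p D = 1027 × 4014 × 116.1 = 4.79×10^8 J/(m^2 K).
Net heat input Q = F Δt = 328.6 × (12.95 weeks × 6.048×10^5 s/week) = 2.57×10^9 J/m².
ΔT = Q / C = 2.57×10^9 / 4.79×10^8 = 5.38 K.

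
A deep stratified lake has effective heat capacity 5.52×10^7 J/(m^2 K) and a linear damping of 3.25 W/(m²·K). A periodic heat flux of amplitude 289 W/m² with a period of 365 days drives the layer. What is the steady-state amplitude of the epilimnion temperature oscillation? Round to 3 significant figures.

Areal heat capacity C = 5.52×10^7 J/(m^2 K) (given).
Angular frequency ω = 2π / T = 2π / 3.15×10^7 s = 1.99×10^-7 s⁻¹.
√((Cω)² + λ²) = √((11.0)² + 3.25²) = 11.5 W/(m²·K).
Amplitude A = F₀ / √((Cω)²+λ²) = 289 / 11.5 = 25.2 K.

25.2 K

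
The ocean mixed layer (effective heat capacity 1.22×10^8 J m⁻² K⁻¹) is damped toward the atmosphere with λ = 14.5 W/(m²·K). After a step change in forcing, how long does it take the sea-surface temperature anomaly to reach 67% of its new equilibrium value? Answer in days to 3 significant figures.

108 days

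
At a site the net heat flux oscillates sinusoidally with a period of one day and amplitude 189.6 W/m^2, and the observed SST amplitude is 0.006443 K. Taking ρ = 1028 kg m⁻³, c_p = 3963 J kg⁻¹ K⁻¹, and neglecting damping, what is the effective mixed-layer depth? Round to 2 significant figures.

ω = 2π / 86400 s = 7.27×10^-5 s⁻¹.
Required C = F₀ / (A ω) = 189.6 / (0.006443 × 7.27×10^-5) = 4.05×10^8 J/(m²·K).
D = C / (ρ c_p) = 4.05×10^8 / (1028 × 3963) = 99.3 m.

99 m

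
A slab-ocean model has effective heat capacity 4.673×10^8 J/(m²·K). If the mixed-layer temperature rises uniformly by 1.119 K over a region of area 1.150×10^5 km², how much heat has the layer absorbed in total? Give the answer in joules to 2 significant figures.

6.0×10^19 J

Areal heat capacity C = 4.673×10^8 J/(m²·K) (given).
Heat per unit area: q = C ΔT = 4.67×10^8 × 1.119 = 5.23×10^8 J/m².
Total heat: Q = q × A = 5.23×10^8 × (1.150×10^5 × 10⁶ m²) = 6.01×10^19 J.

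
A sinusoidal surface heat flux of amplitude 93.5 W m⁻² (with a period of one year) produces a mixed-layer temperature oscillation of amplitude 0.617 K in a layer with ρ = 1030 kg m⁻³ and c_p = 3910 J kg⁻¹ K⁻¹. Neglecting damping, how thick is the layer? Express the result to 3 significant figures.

189 m

ω = 2π / 3.15×10^7 s = 1.99×10^-7 s⁻¹.
Required C = F₀ / (A ω) = 93.5 / (0.617 × 1.99×10^-7) = 7.61×10^8 J/(m²·K).
D = C / (ρ c_p) = 7.61×10^8 / (1030 × 3910) = 189 m.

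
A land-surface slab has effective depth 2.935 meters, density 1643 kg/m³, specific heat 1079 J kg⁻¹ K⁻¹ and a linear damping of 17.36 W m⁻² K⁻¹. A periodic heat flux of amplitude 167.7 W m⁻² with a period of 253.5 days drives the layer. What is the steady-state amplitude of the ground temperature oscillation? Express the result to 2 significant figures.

Areal heat capacity C = ρ c_p D = 1643 × 1079 × 2.935 = 5.20×10^6 J/(m²·K).
Angular frequency ω = 2π / T = 2π / 2.19×10^7 s = 2.87×10^-7 s⁻¹.
√((Cω)² + λ²) = √((1.49)² + 17.36²) = 17.4 W/(m²·K).
Amplitude A = F₀ / √((Cω)²+λ²) = 167.7 / 17.4 = 9.62 K.

9.6 K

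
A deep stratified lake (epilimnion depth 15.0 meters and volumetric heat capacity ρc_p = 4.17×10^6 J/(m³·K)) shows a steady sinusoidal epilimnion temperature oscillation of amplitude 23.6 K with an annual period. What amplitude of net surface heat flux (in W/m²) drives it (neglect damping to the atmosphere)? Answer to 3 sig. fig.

Areal heat capacity C = ρc_p × D = 4.17×10^6 × 15.0 = 6.26×10^7 J m⁻² K⁻¹.
ω = 2π / 3.15×10^7 s = 1.99×10^-7 s⁻¹.
Cω = 6.26×10^7 × 1.99×10^-7 = 12.5 W/(m²·K).
F₀ = A × Cω = 23.6 × 12.5 = 294 W/m².

294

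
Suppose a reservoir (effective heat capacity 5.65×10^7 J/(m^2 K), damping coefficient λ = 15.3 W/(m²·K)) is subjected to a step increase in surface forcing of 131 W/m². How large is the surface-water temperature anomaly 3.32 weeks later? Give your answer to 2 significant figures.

3.6 K

Areal heat capacity C = 5.65×10^7 J/(m^2 K) (given).
τ = C / λ = 5.65×10^7 / 15.3 = 3.69×10^6 s.
Equilibrium anomaly ΔT_eq = F / λ = 131 / 15.3 = 8.56 K.
t = 3.32 weeks = 2.01×10^6 s, so t/τ = 0.544.
ΔT(t) = ΔT_eq (1 − e^(−t/τ)) = 8.56 × (1 − e^−0.544) = 3.59 K.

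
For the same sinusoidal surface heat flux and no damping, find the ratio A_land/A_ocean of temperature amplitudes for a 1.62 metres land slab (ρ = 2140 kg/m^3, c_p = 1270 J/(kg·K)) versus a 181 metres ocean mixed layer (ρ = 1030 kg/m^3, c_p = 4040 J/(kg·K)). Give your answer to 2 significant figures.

C_ocean = 1030 × 4040 × 181 = 7.53×10^8 J/(m²·K).
C_land = 2140 × 1270 × 1.62 = 4.40×10^6 J/(m²·K).
Undamped amplitude ∝ 1/C, so A_land/A_ocean = C_ocean/C_land = 171.

170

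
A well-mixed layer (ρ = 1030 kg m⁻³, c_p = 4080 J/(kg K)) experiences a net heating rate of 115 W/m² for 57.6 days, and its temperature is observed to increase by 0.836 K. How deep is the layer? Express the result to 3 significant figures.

163 m

Heat input Q = F Δt = 115 × 4.98×10^6 s = 5.72×10^8 J/m².
Required areal heat capacity C = Q / ΔT = 6.85×10^8 J/(m²·K).
Depth D = C / (ρ c_p) = 6.85×10^8 / (1030 × 4080) = 163 m.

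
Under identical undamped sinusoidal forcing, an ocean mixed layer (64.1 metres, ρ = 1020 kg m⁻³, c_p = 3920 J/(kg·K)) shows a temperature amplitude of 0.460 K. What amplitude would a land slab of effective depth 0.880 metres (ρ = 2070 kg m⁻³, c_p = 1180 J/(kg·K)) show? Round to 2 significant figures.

C_ocean = 2.56×10^8 J/(m²·K); C_land = 2.15×10^6 J/(m²·K).
A ∝ 1/C ⇒ A_land = A_ocean × C_ocean/C_land = 0.460 × 119 = 54.8 K.

55 K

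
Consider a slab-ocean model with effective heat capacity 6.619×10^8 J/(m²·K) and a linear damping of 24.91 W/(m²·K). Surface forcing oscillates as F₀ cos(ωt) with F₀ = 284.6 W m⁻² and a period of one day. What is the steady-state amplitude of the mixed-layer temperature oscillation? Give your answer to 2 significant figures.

Areal heat capacity C = 6.619×10^8 J/(m²·K) (given).
Angular frequency ω = 2π / T = 2π / 86400 s = 7.27×10^-5 s⁻¹.
√((Cω)² + λ²) = √((48100)² + 24.91²) = 48100 W/(m²·K).
Amplitude A = F₀ / √((Cω)²+λ²) = 284.6 / 48100 = 0.00591 K.

0.0059 K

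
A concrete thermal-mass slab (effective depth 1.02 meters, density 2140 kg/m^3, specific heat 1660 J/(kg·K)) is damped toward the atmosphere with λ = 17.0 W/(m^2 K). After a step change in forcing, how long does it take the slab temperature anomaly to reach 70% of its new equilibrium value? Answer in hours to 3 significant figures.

Areal heat capacity C = ρ c_p D = 2140 × 1660 × 1.02 = 3.62×10^6 J/(m²·K).
τ = C / λ = 3.62×10^6 / 17.0 = 2.13×10^5 s.
Fraction reached: 1 − e^(−t/τ) = 0.70 ⇒ t = −τ ln(1 − 0.70) = τ × 1.20.
t = 2.57×10^5 s = 71.3 hours.

71.3 hours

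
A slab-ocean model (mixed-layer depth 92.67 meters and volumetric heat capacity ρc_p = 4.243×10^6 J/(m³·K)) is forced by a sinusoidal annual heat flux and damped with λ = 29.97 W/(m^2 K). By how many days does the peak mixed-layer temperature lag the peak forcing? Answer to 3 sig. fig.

70.0 days

Areal heat capacity C = ρc_p × D = 4.243×10^6 × 92.67 = 3.93×10^8 J/(m^2 K).
ω = 2π / 3.15×10^7 s = 1.99×10^-7 s⁻¹.
Phase lag φ = arctan(Cω/λ) = arctan(78.3/29.97) = 1.21 rad.
Time lag = φ / ω = 1.21 / 1.99×10^-7 = 6.05×10^6 s = 70.0 days.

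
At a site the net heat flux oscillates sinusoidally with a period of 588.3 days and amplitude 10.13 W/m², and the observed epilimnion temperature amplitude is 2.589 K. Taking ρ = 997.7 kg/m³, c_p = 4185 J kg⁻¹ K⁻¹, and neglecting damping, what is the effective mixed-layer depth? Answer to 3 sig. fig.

ω = 2π / 5.08×10^7 s = 1.24×10^-7 s⁻¹.
Required C = F₀ / (A ω) = 10.13 / (2.589 × 1.24×10^-7) = 3.17×10^7 J/(m²·K).
D = C / (ρ c_p) = 3.17×10^7 / (997.7 × 4185) = 7.58 m.

7.58 m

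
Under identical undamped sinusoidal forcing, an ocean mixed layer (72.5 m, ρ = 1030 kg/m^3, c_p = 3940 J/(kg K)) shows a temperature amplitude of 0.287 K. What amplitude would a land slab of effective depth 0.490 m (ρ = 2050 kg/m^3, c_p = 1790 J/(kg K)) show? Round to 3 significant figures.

47.0 K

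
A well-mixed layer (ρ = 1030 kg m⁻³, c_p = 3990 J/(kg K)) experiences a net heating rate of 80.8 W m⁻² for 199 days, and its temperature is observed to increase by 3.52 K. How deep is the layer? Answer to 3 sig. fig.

Heat input Q = F Δt = 80.8 × 1.72×10^7 s = 1.39×10^9 J/m².
Required areal heat capacity C = Q / ΔT = 3.95×10^8 J/(m²·K).
Depth D = C / (ρ c_p) = 3.95×10^8 / (1030 × 3990) = 96.0 m.

96.0 m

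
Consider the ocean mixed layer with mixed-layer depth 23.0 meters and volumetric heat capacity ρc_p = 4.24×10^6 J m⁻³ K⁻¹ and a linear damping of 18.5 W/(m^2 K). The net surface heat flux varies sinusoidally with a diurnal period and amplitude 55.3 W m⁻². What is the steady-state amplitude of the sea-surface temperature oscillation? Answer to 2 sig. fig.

0.0078 K

Areal heat capacity C = ρc_p × D = 4.24×10^6 × 23.0 = 9.75×10^7 J/(m²·K).
Angular frequency ω = 2π / T = 2π / 86400 s = 7.27×10^-5 s⁻¹.
√((Cω)² + λ²) = √((7090)² + 18.5²) = 7090 W/(m²·K).
Amplitude A = F₀ / √((Cω)²+λ²) = 55.3 / 7090 = 0.00780 K.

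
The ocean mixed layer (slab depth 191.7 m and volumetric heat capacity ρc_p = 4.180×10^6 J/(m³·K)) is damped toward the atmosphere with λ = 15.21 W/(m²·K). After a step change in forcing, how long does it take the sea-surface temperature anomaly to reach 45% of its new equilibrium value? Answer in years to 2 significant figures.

Areal heat capacity C = ρc_p × D = 4.180×10^6 × 191.7 = 8.01×10^8 J/(m^2 K).
τ = C / λ = 8.01×10^8 / 15.21 = 5.27×10^7 s.
Fraction reached: 1 − e^(−t/τ) = 0.45 ⇒ t = −τ ln(1 − 0.45) = τ × 0.598.
t = 3.15×10^7 s = 0.998 years.

1.0 years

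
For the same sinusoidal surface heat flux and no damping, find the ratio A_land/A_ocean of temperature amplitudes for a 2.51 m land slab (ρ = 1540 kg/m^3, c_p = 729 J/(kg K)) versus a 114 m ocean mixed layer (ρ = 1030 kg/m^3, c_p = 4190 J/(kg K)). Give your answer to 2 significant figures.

170

C_ocean = 1030 × 4190 × 114 = 4.92×10^8 J/(m²·K).
C_land = 1540 × 729 × 2.51 = 2.82×10^6 J/(m²·K).
Undamped amplitude ∝ 1/C, so A_land/A_ocean = C_ocean/C_land = 175.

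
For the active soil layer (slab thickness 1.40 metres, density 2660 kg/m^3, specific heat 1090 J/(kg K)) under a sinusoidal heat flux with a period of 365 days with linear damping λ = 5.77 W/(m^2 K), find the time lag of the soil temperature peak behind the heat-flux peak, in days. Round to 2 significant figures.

Areal heat capacity C = ρ c_p D = 2660 × 1090 × 1.40 = 4.06×10^6 J/(m^2 K).
ω = 2π / 3.15×10^7 s = 1.99×10^-7 s⁻¹.
Phase lag φ = arctan(Cω/λ) = arctan(0.809/5.77) = 0.139 rad.
Time lag = φ / ω = 0.139 / 1.99×10^-7 = 6.99×10^5 s = 8.09 days.

8.1 days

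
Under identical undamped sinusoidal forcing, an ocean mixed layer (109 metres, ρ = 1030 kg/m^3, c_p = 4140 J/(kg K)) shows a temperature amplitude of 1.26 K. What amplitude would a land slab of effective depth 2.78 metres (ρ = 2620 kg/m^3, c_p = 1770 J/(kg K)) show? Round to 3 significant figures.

C_ocean = 4.65×10^8 J/(m²·K); C_land = 1.29×10^7 J/(m²·K).
A ∝ 1/C ⇒ A_land = A_ocean × C_ocean/C_land = 1.26 × 36.1 = 45.4 K.

45.4 K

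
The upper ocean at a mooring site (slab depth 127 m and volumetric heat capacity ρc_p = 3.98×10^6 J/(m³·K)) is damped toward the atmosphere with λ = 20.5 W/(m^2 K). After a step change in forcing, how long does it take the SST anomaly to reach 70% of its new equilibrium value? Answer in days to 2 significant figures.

340 days

Areal heat capacity C = ρc_p × D = 3.98×10^6 × 127 = 5.05×10^8 J/(m²·K).
τ = C / λ = 5.05×10^8 / 20.5 = 2.47×10^7 s.
Fraction reached: 1 − e^(−t/τ) = 0.70 ⇒ t = −τ ln(1 − 0.70) = τ × 1.20.
t = 2.97×10^7 s = 344 days.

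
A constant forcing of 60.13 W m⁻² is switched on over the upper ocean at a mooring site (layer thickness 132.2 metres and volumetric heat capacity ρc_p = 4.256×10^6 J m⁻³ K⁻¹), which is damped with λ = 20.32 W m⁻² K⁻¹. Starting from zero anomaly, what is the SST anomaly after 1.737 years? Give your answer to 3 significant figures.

2.55 K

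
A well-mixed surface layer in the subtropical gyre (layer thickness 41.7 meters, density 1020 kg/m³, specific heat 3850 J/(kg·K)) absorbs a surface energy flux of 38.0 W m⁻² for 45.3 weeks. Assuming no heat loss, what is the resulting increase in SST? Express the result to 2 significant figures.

Areal heat capacity C = ρ c_p D = 1020 × 3850 × 41.7 = 1.64×10^8 J m⁻² K⁻¹.
Net heat input Q = F Δt = 38.0 × (45.3 weeks × 6.048×10^5 s/week) = 1.04×10^9 J/m².
ΔT = Q / C = 1.04×10^9 / 1.64×10^8 = 6.36 K.

6.4 K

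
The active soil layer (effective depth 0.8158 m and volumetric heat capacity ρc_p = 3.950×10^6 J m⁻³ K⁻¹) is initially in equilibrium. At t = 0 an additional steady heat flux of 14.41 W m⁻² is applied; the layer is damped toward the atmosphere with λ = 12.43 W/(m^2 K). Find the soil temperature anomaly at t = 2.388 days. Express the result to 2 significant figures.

0.64 K

Areal heat capacity C = ρc_p × D = 3.950×10^6 × 0.8158 = 3.22×10^6 J/(m²·K).
τ = C / λ = 3.22×10^6 / 12.43 = 2.59×10^5 s.
Equilibrium anomaly ΔT_eq = F / λ = 14.41 / 12.43 = 1.16 K.
t = 2.388 days = 2.06×10^5 s, so t/τ = 0.796.
ΔT(t) = ΔT_eq (1 − e^(−t/τ)) = 1.16 × (1 − e^−0.796) = 0.636 K.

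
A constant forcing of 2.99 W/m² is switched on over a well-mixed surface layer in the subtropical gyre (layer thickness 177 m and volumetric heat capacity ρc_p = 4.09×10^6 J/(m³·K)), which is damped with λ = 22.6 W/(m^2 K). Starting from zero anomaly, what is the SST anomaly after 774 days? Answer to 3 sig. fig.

0.116 K

Areal heat capacity C = ρc_p × D = 4.09×10^6 × 177 = 7.24×10^8 J m⁻² K⁻¹.
τ = C / λ = 7.24×10^8 / 22.6 = 3.20×10^7 s.
Equilibrium anomaly ΔT_eq = F / λ = 2.99 / 22.6 = 0.132 K.
t = 774 days = 6.69×10^7 s, so t/τ = 2.09.
ΔT(t) = ΔT_eq (1 − e^(−t/τ)) = 0.132 × (1 − e^−2.09) = 0.116 K.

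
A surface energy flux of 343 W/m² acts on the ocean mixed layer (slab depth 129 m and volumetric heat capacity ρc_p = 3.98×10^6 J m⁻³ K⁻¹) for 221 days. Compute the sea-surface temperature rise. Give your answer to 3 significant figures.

Areal heat capacity C = ρc_p × D = 3.98×10^6 × 129 = 5.13×10^8 J/(m²·K).
Net heat input Q = F Δt = 343 × (221 days × 86400 s/day) = 6.55×10^9 J/m².
ΔT = Q / C = 6.55×10^9 / 5.13×10^8 = 12.8 K.

12.8 K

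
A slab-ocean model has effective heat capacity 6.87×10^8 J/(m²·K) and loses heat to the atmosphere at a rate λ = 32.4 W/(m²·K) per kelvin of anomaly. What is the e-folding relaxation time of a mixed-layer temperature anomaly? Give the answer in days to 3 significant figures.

Areal heat capacity C = 6.87×10^8 J/(m²·K) (given).
Relaxation time τ = C / λ = 6.87×10^8 / 32.4 = 2.12×10^7 s.
In days: 2.12×10^7 s / (86400 s/day) = 245 days.

245 days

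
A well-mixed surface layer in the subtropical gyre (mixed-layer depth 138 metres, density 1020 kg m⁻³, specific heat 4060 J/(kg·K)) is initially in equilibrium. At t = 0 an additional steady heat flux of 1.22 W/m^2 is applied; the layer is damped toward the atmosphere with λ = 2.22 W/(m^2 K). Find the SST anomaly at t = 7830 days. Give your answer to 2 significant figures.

0.51 K

Areal heat capacity C = ρ c_p D = 1020 × 4060 × 138 = 5.71×10^8 J m⁻² K⁻¹.
τ = C / λ = 5.71×10^8 / 2.22 = 2.57×10^8 s.
Equilibrium anomaly ΔT_eq = F / λ = 1.22 / 2.22 = 0.550 K.
t = 7830 days = 6.77×10^8 s, so t/τ = 2.63.
ΔT(t) = ΔT_eq (1 − e^(−t/τ)) = 0.550 × (1 − e^−2.63) = 0.510 K.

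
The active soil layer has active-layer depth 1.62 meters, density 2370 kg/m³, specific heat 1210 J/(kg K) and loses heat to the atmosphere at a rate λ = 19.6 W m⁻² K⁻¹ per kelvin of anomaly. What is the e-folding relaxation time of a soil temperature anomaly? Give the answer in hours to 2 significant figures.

Areal heat capacity C = ρ c_p D = 2370 × 1210 × 1.62 = 4.65×10^6 J m⁻² K⁻¹.
Relaxation time τ = C / λ = 4.65×10^6 / 19.6 = 2.37×10^5 s.
In hours: 2.37×10^5 s / (3600 s/hour) = 65.8 hours.

66 hours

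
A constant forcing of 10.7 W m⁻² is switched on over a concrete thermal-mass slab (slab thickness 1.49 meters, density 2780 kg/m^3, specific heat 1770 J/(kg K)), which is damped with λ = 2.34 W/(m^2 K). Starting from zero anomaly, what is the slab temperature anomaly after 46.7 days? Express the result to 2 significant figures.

Areal heat capacity C = ρ c_p D = 2780 × 1770 × 1.49 = 7.33×10^6 J/(m²·K).
τ = C / λ = 7.33×10^6 / 2.34 = 3.13×10^6 s.
Equilibrium anomaly ΔT_eq = F / λ = 10.7 / 2.34 = 4.57 K.
t = 46.7 days = 4.03×10^6 s, so t/τ = 1.29.
ΔT(t) = ΔT_eq (1 − e^(−t/τ)) = 4.57 × (1 − e^−1.29) = 3.31 K.

3.3 K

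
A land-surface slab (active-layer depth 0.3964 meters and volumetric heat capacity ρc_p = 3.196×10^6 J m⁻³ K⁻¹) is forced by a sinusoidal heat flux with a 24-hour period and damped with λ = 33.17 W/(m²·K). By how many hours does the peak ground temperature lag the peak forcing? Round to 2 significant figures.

4.7 hours

Areal heat capacity C = ρc_p × D = 3.196×10^6 × 0.3964 = 1.27×10^6 J m⁻² K⁻¹.
ω = 2π / 86400 s = 7.27×10^-5 s⁻¹.
Phase lag φ = arctan(Cω/λ) = arctan(92.1/33.17) = 1.23 rad.
Time lag = φ / ω = 1.23 / 7.27×10^-5 = 16800 s = 4.68 hours.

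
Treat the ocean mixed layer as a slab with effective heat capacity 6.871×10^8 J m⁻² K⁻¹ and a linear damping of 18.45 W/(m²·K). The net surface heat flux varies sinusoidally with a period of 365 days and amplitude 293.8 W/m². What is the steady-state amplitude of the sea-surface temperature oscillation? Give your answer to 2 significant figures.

2.1 K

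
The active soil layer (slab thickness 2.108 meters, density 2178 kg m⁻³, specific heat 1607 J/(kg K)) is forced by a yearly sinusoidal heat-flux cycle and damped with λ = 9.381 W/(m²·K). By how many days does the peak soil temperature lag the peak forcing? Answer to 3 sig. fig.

9.03 days

Areal heat capacity C = ρ c_p D = 2178 × 1607 × 2.108 = 7.38×10^6 J m⁻² K⁻¹.
ω = 2π / 3.15×10^7 s = 1.99×10^-7 s⁻¹.
Phase lag φ = arctan(Cω/λ) = arctan(1.47/9.381) = 0.155 rad.
Time lag = φ / ω = 0.155 / 1.99×10^-7 = 7.80×10^5 s = 9.03 days.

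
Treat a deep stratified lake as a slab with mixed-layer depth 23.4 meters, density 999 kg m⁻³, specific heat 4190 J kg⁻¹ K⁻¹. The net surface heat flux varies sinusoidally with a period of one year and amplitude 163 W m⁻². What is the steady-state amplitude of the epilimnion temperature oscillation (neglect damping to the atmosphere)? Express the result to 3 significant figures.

Areal heat capacity C = ρ c_p D = 999 × 4190 × 23.4 = 9.79×10^7 J m⁻² K⁻¹.
Angular frequency ω = 2π / T = 2π / 3.15×10^7 s = 1.99×10^-7 s⁻¹.
Cω = 9.79×10^7 × 1.99×10^-7 = 19.5 W/(m²·K).
Amplitude A = F₀ / (Cω) = 163 / 19.5 = 8.35 K.

8.35 K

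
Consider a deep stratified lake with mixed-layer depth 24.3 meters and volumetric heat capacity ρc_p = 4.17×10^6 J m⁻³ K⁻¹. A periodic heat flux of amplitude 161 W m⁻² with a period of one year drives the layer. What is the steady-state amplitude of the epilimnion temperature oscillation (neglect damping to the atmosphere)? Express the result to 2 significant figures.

8.0 K

Areal heat capacity C = ρc_p × D = 4.17×10^6 × 24.3 = 1.01×10^8 J m⁻² K⁻¹.
Angular frequency ω = 2π / T = 2π / 3.15×10^7 s = 1.99×10^-7 s⁻¹.
Cω = 1.01×10^8 × 1.99×10^-7 = 20.2 W/(m²·K).
Amplitude A = F₀ / (Cω) = 161 / 20.2 = 7.97 K.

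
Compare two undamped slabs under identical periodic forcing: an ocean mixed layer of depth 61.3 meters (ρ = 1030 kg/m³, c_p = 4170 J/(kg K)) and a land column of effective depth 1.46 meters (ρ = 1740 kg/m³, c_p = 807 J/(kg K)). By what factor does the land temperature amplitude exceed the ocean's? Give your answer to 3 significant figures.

128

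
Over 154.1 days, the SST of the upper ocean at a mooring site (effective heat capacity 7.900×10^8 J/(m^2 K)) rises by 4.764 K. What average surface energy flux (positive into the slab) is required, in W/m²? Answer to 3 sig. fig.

283

Areal heat capacity C = 7.900×10^8 J/(m^2 K) (given).
Required heat per unit area: Q = C ΔT = 7.90×10^8 × 4.764 = 3.76×10^9 J/m².
Flux F = Q / Δt = 3.76×10^9 / 1.33×10^7 s = 283 W/m².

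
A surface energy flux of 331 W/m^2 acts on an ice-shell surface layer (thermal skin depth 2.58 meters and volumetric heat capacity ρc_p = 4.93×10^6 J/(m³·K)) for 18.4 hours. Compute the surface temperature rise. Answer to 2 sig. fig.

Areal heat capacity C = ρc_p × D = 4.93×10^6 × 2.58 = 1.27×10^7 J/(m^2 K).
Net heat input Q = F Δt = 331 × (18.4 hours × 3600 s/hour) = 2.19×10^7 J/m².
ΔT = Q / C = 2.19×10^7 / 1.27×10^7 = 1.72 K.

1.7 K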